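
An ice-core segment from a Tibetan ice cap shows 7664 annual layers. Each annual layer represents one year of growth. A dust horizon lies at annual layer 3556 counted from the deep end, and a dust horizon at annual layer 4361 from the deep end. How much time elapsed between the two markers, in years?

4361 − 3556 = 805 annual layers lie between the two events.
One annual layer per year makes the interval 805 years.

805 yr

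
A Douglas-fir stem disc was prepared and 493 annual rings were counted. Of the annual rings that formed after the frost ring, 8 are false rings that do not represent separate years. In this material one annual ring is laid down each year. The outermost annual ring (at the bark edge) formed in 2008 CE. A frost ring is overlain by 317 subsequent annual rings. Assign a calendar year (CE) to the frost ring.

There are 317 annual rings younger than the frost ring.
Excluding 8 false annual rings: 317 − 8 = 309.
2008 − 309 = 1699 CE.

1699 CE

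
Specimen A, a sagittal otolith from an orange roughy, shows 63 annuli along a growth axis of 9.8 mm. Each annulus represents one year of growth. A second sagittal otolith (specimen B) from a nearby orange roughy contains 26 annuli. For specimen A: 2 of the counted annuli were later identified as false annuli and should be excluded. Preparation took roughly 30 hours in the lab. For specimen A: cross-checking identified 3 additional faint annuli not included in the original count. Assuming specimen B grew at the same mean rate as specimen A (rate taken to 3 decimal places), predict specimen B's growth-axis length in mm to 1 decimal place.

4.0 mm

Specimen A: true annulus count = 63 − 2 + 3 = 64.
A: Extension rate ≈ 9.8 / 64 = 0.153 mm/year.
For B, 0.153 mm/year × 26 years = 4.0 mm.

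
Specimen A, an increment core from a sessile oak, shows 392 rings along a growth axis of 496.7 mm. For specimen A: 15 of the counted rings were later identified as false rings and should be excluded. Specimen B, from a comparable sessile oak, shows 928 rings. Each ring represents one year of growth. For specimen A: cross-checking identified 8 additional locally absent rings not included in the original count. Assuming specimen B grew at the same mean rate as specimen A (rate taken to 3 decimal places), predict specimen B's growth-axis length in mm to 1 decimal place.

Specimen A: after corrections the count is 392 − 15 + 8 = 385 rings.
A: Extension rate ≈ 496.7 / 385 = 1.290 mm/year.
For B, 1.290 mm/year × 928 years = 1197.1 mm.

1197.1 mm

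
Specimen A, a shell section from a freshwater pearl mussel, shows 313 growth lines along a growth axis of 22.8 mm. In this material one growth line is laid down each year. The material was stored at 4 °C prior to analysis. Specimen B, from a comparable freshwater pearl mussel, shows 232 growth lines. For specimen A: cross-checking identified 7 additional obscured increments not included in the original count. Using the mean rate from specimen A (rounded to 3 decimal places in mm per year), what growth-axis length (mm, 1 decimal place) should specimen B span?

Specimen A: adjusted count: 313 + 7 = 320 growth lines.
A: Mean rate = 22.8 mm / 320 years ≈ 0.071 mm/year.
For B, 0.071 mm/year × 232 years = 16.5 mm.

16.5 mm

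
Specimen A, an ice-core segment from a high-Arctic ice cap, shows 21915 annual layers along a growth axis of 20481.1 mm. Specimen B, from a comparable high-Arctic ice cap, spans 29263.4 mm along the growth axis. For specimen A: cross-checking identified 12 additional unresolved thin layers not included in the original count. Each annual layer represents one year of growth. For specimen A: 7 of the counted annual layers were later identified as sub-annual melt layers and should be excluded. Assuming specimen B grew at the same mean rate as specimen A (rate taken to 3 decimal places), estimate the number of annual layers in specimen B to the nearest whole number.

31331 annual layers

Specimen A: adjusted count: 21915 − 7 + 12 = 21920 annual layers.
A: Mean rate = 20481.1 mm / 21920 years ≈ 0.934 mm/yr.
Specimen B: 29263.4 mm / 0.934 mm per year = 31331.26 years ≈ 31331 annual layers.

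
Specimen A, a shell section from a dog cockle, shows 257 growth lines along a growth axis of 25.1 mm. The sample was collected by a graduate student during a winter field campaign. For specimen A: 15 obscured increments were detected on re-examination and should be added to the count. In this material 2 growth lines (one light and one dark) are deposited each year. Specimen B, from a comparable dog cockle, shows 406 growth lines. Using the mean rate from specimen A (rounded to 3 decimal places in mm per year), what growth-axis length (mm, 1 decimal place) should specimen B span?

Specimen A: after corrections the count is 257 + 15 = 272 growth lines.
Specimen A: 272 growth lines at 2 per year is 272 / 2 = 136 years.
A: Extension rate ≈ 25.1 / 136 = 0.185 mm/yr.
Specimen B: dividing by 2 growth lines per year: 406 / 2 = 203 years. For B, 0.185 mm/year × 203 years = 37.6 mm.

37.6 mm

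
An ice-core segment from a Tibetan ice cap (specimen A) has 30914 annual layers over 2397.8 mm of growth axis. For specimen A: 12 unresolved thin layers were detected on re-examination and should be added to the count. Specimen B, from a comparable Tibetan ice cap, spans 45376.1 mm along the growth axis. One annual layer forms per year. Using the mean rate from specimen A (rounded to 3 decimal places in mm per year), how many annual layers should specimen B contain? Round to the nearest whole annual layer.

581745 annual layers

Specimen A: after corrections the count is 30914 + 12 = 30926 annual layers.
A: Extension rate ≈ 2397.8 / 30926 = 0.078 mm/yr.
B spans 45376.1 / 0.078 = 581744.87 years ≈ 581745 annual layers.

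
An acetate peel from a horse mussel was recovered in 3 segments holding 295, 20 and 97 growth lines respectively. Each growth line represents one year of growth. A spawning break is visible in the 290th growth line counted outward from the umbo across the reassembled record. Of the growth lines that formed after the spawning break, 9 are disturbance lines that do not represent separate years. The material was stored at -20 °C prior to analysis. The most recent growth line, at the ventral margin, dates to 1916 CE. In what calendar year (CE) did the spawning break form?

1803 CE

Total growth lines = 295 + 20 + 97 = 412.
412 − 290 = 122 growth lines lie beyond the spawning break toward the ventral margin.
Removing the 9 false growth lines leaves 122 − 9 = 113 true growth lines beyond the spawning break.
Counting back 113 years from 1916 CE places the spawning break in 1916 − 113 = 1803 CE.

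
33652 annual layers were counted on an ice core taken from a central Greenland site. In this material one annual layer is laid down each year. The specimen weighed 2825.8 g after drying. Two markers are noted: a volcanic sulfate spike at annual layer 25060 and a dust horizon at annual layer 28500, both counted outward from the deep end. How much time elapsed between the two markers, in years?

Separation: 28500 − 25060 = 3440 annual layers.
That is 3440 years at one annual layer per year.

3440 years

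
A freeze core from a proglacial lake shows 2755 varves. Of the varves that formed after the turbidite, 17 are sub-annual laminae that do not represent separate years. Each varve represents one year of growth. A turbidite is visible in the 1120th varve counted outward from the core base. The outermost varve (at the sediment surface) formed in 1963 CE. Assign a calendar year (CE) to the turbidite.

345 CE

The turbidite sits at varve 1120 from the core base, so 2755 − 1120 = 1635 varves formed after it.
1635 − 17 false = 1618 true varves after the turbidite.
The varve at the sediment surface is 1963 CE, so the turbidite dates to 1963 − 1618 = 345 CE.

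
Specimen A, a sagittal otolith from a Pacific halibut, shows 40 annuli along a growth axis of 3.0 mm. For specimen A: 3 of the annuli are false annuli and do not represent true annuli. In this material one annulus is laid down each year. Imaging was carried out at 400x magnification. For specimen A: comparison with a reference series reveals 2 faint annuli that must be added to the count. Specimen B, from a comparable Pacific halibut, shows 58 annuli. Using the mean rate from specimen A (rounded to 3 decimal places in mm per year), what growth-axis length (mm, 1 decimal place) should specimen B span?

Specimen A: correcting the raw count gives 40 − 3 + 2 = 39 true annuli.
A: Extension rate ≈ 3.0 / 39 = 0.077 mm per year.
B's length ≈ 0.077 × 58 = 4.5 mm.

4.5 mm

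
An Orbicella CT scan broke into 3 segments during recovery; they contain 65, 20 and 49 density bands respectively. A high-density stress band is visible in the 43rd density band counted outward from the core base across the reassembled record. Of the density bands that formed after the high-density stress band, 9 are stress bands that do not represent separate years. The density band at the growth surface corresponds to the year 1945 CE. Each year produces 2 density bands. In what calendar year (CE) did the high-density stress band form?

Total density bands = 65 + 20 + 49 = 134.
134 − 43 = 91 density bands lie beyond the high-density stress band toward the growth surface.
Removing the 9 false density bands leaves 91 − 9 = 82 true density bands beyond the high-density stress band.
Dividing by 2 density bands per year: 82 / 2 = 41 years.
Counting back 41 years from 1945 CE places the high-density stress band in 1945 − 41 = 1904 CE.

1904 CE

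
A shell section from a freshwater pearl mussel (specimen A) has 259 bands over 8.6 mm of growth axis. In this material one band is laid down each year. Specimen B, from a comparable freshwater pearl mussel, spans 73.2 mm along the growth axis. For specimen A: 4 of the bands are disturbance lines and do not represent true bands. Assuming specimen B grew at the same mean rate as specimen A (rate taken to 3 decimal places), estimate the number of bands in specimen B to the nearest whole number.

Specimen A: correcting the raw count gives 259 − 4 = 255 true bands.
A: Extension rate ≈ 8.6 / 255 = 0.034 mm/year.
For B, 73.2 / 0.034 = 2152.94 years ≈ 2153 bands.

2153 bands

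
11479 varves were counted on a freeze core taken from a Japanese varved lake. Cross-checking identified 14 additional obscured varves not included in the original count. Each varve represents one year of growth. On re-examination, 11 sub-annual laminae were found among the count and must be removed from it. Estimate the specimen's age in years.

True varve count = 11479 − 11 + 14 = 11482.
One varve per year makes the duration 11482 years.

11482 years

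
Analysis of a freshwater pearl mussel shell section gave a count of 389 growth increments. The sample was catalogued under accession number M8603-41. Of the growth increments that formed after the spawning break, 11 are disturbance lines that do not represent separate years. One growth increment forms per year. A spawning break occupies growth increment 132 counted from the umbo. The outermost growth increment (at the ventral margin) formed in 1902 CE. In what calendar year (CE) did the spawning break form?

1656 CE

Between growth increment 132 and the ventral margin there are 389 − 132 = 257 growth increments.
Excluding 11 false growth increments: 257 − 11 = 246.
Counting back 246 years from 1902 CE places the spawning break in 1902 − 246 = 1656 CE.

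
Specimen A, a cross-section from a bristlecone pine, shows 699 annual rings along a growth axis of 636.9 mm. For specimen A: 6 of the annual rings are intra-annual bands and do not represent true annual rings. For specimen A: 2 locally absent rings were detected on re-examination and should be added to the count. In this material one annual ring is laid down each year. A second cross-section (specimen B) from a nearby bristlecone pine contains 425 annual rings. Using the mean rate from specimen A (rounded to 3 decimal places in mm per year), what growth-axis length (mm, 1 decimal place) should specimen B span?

Specimen A: adjusted count: 699 − 6 + 2 = 695 annual rings.
A: 636.9 mm over 695 years gives 636.9 / 695 ≈ 0.916 mm/yr.
For B, 0.916 mm/year × 425 years = 389.3 mm.

389.3 mm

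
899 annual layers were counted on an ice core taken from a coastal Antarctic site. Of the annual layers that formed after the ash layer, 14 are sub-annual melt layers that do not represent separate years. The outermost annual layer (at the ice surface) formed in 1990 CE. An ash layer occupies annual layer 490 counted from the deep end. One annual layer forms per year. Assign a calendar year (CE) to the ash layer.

1595 CE

The ash layer sits at annual layer 490 from the deep end, so 899 − 490 = 409 annual layers formed after it.
Removing the 14 false annual layers leaves 409 − 14 = 395 true annual layers beyond the ash layer.
Counting back 395 years from 1990 CE places the ash layer in 1990 − 395 = 1595 CE.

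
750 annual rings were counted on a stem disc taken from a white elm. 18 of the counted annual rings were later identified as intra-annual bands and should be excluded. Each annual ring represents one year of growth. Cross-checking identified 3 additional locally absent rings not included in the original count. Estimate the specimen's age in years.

735 years

Adjusted count: 750 − 18 + 3 = 735 annual rings.
One annual ring per year makes the duration 735 years.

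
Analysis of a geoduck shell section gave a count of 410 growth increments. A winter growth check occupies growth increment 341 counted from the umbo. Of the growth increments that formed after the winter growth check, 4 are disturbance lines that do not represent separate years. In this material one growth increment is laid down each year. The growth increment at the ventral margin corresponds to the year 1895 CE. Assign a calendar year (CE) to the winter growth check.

1830 CE

The winter growth check sits at growth increment 341 from the umbo, so 410 − 341 = 69 growth increments formed after it.
Removing the 4 false growth increments leaves 69 − 4 = 65 true growth increments beyond the winter growth check.
The growth increment at the ventral margin is 1895 CE, so the winter growth check dates to 1895 − 65 = 1830 CE.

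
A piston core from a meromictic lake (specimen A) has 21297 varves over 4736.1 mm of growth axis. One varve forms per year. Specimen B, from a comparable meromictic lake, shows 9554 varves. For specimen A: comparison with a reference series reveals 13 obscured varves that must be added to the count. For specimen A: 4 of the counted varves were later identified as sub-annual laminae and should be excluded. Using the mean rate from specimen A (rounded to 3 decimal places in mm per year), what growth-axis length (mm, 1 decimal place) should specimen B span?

Specimen A: after corrections the count is 21297 − 4 + 13 = 21306 varves.
A: 4736.1 mm over 21306 years gives 4736.1 / 21306 ≈ 0.222 mm/year.
B's length ≈ 0.222 × 9554 = 2121.0 mm.

2121.0 mm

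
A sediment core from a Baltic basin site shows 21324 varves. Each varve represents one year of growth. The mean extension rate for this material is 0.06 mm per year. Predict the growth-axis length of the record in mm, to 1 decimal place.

1279.4 mm

The record spans 21324 years at 0.06 mm per year.
Length ≈ 0.06 × 21324 = 1279.4 mm.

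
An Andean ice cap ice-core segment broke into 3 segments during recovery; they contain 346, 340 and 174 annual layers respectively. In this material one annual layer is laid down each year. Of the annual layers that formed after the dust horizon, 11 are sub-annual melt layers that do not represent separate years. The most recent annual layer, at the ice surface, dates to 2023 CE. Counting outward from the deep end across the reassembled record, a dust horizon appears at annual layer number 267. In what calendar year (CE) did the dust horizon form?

1441 CE

Total annual layers = 346 + 340 + 174 = 860.
The dust horizon sits at annual layer 267 from the deep end, so 860 − 267 = 593 annual layers formed after it.
Excluding 11 false annual layers: 593 − 11 = 582.
Counting back 582 years from 2023 CE places the dust horizon in 2023 − 582 = 1441 CE.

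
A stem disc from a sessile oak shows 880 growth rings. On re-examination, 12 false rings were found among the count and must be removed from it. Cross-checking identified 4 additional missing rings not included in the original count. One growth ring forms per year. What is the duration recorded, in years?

872 years

True growth ring count = 880 − 12 + 4 = 872.
At one growth ring per year, that is 872 years.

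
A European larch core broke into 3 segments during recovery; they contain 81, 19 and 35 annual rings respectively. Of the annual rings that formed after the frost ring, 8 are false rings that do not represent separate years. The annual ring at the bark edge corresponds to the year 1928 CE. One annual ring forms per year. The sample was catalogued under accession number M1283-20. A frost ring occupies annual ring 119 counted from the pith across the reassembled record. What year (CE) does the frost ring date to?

1920 CE

Total annual rings = 81 + 19 + 35 = 135.
135 − 119 = 16 annual rings lie beyond the frost ring toward the bark edge.
Excluding 8 false annual rings: 16 − 8 = 8.
The annual ring at the bark edge is 1928 CE, so the frost ring dates to 1928 − 8 = 1920 CE.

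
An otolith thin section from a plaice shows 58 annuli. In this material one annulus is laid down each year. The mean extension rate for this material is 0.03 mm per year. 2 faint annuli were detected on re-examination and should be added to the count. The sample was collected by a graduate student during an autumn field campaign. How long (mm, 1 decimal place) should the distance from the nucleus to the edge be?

After corrections the count is 58 + 2 = 60 annuli.
Length ≈ 0.03 × 60 = 1.8 mm.

1.8 mm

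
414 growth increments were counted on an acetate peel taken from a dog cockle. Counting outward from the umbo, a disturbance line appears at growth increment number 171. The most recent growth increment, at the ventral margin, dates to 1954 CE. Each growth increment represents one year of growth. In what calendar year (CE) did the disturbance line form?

1711 CE

414 − 171 = 243 growth increments lie beyond the disturbance line toward the ventral margin.
The growth increment at the ventral margin is 1954 CE, so the disturbance line dates to 1954 − 243 = 1711 CE.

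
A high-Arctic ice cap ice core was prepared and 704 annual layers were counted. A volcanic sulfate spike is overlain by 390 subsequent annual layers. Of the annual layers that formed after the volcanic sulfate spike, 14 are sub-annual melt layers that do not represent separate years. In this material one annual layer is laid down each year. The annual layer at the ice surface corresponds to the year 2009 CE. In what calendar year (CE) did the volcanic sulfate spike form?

There are 390 annual layers younger than the volcanic sulfate spike.
Removing the 14 false annual layers leaves 390 − 14 = 376 true annual layers beyond the volcanic sulfate spike.
2009 − 376 = 1633 CE.

1633 CE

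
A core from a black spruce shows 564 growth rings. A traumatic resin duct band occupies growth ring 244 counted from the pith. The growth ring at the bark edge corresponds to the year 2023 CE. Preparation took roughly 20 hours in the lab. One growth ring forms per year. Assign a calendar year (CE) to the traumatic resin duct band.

564 − 244 = 320 growth rings lie beyond the traumatic resin duct band toward the bark edge.
Counting back 320 years from 2023 CE places the traumatic resin duct band in 2023 − 320 = 1703 CE.

1703 CE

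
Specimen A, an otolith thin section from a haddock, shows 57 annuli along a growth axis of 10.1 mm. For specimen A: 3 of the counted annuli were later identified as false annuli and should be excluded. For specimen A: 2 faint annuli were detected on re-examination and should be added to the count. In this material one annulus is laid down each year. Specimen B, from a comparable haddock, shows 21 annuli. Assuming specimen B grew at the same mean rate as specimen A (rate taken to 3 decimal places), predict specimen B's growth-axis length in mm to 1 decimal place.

Specimen A: adjusted count: 57 − 3 + 2 = 56 annuli.
A: 10.1 mm over 56 years gives 10.1 / 56 ≈ 0.180 mm/year.
For B, 0.180 mm/year × 21 years = 3.8 mm.

3.8 mm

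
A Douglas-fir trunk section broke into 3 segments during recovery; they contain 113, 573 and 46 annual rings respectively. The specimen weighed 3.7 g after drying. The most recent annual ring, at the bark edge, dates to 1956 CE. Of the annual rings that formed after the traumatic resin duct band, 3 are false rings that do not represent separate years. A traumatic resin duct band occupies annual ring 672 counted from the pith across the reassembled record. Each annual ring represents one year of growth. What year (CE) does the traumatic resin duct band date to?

1899 CE

Total annual rings = 113 + 573 + 46 = 732.
732 − 672 = 60 annual rings lie beyond the traumatic resin duct band toward the bark edge.
60 − 3 false = 57 true annual rings after the traumatic resin duct band.
Counting back 57 years from 1956 CE places the traumatic resin duct band in 1956 − 57 = 1899 CE.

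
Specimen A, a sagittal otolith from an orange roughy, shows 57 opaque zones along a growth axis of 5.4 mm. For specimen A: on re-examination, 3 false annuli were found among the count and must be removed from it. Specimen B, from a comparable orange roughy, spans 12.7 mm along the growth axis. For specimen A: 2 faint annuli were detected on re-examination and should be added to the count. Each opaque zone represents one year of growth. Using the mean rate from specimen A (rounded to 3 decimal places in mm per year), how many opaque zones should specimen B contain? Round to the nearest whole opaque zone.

132 opaque zones

Specimen A: after corrections the count is 57 − 3 + 2 = 56 opaque zones.
A: Extension rate ≈ 5.4 / 56 = 0.096 mm/yr.
For B, 12.7 / 0.096 = 132.29 years ≈ 132 opaque zones.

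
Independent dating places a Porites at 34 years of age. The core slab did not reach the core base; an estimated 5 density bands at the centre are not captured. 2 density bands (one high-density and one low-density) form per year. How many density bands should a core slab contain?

With 2 density bands per year, 34 years would produce 34 × 2 = 68 density bands.
68 − 5 missed = 63 density bands expected in the prepared section.

63 density bands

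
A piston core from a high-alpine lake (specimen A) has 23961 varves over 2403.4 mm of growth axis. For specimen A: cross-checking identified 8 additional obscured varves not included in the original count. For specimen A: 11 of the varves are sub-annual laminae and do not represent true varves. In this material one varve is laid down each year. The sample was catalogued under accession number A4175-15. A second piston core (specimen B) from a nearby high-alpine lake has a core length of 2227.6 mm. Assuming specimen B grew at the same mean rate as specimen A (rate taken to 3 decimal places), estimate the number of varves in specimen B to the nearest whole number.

22276 varves

Specimen A: adjusted count: 23961 − 11 + 8 = 23958 varves.
A: Extension rate ≈ 2403.4 / 23958 = 0.100 mm/year.
For B, 2227.6 / 0.100 = 22276.00 years ≈ 22276 varves.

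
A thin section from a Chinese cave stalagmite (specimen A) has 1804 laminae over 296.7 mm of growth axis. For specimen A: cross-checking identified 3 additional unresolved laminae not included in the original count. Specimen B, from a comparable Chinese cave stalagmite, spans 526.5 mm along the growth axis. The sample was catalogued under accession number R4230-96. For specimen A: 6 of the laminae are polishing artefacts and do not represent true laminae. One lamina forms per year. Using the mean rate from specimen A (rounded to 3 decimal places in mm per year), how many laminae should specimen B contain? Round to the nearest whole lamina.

3191 laminae

Specimen A: after corrections the count is 1804 − 6 + 3 = 1801 laminae.
A: Extension rate ≈ 296.7 / 1801 = 0.165 mm per year.
For B, 526.5 / 0.165 = 3190.91 years ≈ 3191 laminae.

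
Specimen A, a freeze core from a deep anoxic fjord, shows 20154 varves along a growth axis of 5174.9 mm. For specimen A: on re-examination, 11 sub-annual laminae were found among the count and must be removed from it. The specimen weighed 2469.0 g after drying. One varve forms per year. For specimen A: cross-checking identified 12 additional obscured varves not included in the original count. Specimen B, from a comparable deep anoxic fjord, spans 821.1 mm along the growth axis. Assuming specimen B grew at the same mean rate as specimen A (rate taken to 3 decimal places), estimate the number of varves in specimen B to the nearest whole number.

3195 varves

Specimen A: correcting the raw count gives 20154 − 11 + 12 = 20155 true varves.
A: Extension rate ≈ 5174.9 / 20155 = 0.257 mm/year.
For B, 821.1 / 0.257 = 3194.94 years ≈ 3195 varves.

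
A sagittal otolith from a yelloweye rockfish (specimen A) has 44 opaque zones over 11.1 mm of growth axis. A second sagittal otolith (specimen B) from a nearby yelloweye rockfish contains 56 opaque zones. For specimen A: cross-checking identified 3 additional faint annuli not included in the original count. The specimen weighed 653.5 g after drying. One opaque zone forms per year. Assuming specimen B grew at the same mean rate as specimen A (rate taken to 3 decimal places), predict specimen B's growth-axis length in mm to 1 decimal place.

Specimen A: after corrections the count is 44 + 3 = 47 opaque zones.
A: 11.1 mm over 47 years gives 11.1 / 47 ≈ 0.236 mm/year.
Length of B = 0.236 × 56 = 13.2 mm.

13.2 mm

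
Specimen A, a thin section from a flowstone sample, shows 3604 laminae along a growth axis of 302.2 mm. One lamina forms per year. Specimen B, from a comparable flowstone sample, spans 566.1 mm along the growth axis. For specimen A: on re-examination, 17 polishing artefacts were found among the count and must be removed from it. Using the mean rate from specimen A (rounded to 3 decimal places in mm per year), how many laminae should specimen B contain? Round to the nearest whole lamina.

Specimen A: correcting the raw count gives 3604 − 17 = 3587 true laminae.
A: Mean rate = 302.2 mm / 3587 years ≈ 0.084 mm/yr.
B spans 566.1 / 0.084 = 6739.29 years ≈ 6739 laminae.

6739 laminae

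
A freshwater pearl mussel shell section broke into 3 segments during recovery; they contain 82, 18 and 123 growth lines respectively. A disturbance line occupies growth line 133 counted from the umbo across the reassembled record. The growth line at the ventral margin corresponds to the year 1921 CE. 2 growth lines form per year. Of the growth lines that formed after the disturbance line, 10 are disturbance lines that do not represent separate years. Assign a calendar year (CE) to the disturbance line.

Total growth lines = 82 + 18 + 123 = 223.
223 − 133 = 90 growth lines lie beyond the disturbance line toward the ventral margin.
Excluding 10 false growth lines: 90 − 10 = 80.
Dividing by 2 growth lines per year: 80 / 2 = 40 years.
Counting back 40 years from 1921 CE places the disturbance line in 1921 − 40 = 1881 CE.

1881 CE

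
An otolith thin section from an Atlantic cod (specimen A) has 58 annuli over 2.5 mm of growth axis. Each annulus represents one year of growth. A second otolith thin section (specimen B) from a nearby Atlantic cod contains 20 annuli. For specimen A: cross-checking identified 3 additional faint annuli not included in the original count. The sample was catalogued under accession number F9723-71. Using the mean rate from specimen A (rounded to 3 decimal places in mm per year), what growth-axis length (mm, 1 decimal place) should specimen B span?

0.8 mm

Specimen A: adjusted count: 58 + 3 = 61 annuli.
A: Mean rate = 2.5 mm / 61 years ≈ 0.041 mm/yr.
For B, 0.041 mm/year × 20 years = 0.8 mm.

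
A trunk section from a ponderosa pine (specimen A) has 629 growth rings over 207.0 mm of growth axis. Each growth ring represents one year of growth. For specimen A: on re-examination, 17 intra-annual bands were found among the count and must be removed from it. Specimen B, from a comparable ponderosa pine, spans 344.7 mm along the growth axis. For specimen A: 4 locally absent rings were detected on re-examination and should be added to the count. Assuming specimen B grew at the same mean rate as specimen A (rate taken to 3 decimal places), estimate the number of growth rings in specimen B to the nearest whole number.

1026 growth rings

Specimen A: correcting the raw count gives 629 − 17 + 4 = 616 true growth rings.
A: Extension rate ≈ 207.0 / 616 = 0.336 mm per year.
B spans 344.7 / 0.336 = 1025.89 years ≈ 1026 growth rings.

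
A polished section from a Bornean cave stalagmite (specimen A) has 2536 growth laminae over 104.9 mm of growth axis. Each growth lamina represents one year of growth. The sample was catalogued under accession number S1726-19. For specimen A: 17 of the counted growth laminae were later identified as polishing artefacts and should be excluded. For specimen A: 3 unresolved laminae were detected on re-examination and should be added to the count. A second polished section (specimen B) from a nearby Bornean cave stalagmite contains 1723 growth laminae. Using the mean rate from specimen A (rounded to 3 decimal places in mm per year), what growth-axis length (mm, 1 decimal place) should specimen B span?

72.4 mm

Specimen A: after corrections the count is 2536 − 17 + 3 = 2522 growth laminae.
A: Mean rate = 104.9 mm / 2522 years ≈ 0.042 mm/yr.
B's length ≈ 0.042 × 1723 = 72.4 mm.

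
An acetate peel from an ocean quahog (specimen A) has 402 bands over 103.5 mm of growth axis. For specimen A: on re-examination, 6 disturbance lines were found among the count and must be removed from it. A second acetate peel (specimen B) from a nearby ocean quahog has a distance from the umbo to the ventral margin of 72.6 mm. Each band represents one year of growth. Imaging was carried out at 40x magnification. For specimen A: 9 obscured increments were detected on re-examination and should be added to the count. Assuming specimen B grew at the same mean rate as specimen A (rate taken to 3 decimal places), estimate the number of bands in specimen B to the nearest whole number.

Specimen A: true band count = 402 − 6 + 9 = 405.
A: 103.5 mm over 405 years gives 103.5 / 405 ≈ 0.256 mm/year.
For B, 72.6 / 0.256 = 283.59 years ≈ 284 bands.

284 bands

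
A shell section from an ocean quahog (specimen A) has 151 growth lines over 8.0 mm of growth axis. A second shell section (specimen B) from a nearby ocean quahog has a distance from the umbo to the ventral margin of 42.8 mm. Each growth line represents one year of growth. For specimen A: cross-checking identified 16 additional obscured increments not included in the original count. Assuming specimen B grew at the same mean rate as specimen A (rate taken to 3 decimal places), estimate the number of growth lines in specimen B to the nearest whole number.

892 growth lines

Specimen A: after corrections the count is 151 + 16 = 167 growth lines.
A: 8.0 mm over 167 years gives 8.0 / 167 ≈ 0.048 mm/yr.
For B, 42.8 / 0.048 = 891.67 years ≈ 892 growth lines.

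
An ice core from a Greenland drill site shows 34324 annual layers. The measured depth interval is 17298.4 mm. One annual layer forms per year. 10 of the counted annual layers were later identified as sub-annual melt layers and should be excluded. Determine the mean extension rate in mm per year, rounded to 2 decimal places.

0.50 mm per year

Adjusted count: 34324 − 10 = 34314 annual layers.
17298.4 mm over 34314 years gives 17298.4 / 34314 ≈ 0.50 mm per year.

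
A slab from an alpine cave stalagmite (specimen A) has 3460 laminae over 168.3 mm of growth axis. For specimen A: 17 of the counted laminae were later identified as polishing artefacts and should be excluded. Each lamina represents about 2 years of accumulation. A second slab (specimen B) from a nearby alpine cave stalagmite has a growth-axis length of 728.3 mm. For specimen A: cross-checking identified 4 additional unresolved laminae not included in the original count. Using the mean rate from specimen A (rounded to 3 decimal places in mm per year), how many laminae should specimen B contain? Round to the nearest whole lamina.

Specimen A: adjusted count: 3460 − 17 + 4 = 3447 laminae.
Specimen A: multiplying by 2 years per lamina: 3447 × 2 = 6894 years.
A: Mean rate = 168.3 mm / 6894 years ≈ 0.024 mm/year.
Specimen B: 728.3 mm / 0.024 mm per year = 30345.83 years; at 2 years per lamina that is 30345.83 / 2 ≈ 15173 laminae.

15173 laminae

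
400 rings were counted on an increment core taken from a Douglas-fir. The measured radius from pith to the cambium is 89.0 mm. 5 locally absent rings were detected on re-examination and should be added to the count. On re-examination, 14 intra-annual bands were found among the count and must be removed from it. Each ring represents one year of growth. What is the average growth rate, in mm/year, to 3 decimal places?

0.228 mm/year

After corrections the count is 400 − 14 + 5 = 391 rings.
Mean rate = 89.0 mm / 391 years ≈ 0.228 mm/year.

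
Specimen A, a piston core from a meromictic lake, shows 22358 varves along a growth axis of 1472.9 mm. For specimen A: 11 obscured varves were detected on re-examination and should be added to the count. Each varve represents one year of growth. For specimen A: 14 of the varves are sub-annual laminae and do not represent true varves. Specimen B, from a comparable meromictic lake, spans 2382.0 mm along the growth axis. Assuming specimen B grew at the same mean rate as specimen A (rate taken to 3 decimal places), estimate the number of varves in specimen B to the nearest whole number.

Specimen A: true varve count = 22358 − 14 + 11 = 22355.
A: 1472.9 mm over 22355 years gives 1472.9 / 22355 ≈ 0.066 mm/year.
For B, 2382.0 / 0.066 = 36090.91 years ≈ 36091 varves.

36091 varves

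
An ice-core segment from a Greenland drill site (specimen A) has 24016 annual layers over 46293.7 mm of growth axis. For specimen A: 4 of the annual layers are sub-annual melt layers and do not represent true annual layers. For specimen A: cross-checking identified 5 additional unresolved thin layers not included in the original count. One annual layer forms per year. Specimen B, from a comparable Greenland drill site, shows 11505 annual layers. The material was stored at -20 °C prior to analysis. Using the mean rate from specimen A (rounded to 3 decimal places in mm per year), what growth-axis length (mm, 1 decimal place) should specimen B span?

Specimen A: after corrections the count is 24016 − 4 + 5 = 24017 annual layers.
A: Mean rate = 46293.7 mm / 24017 years ≈ 1.928 mm per year.
For B, 1.928 mm/year × 11505 years = 22181.6 mm.

22181.6 mm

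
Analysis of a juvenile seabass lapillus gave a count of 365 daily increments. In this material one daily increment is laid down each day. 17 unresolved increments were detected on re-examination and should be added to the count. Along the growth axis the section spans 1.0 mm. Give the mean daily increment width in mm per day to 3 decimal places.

After corrections the count is 365 + 17 = 382 daily increments.
Extension rate ≈ 1.0 / 382 = 0.003 mm per day.

0.003 mm per day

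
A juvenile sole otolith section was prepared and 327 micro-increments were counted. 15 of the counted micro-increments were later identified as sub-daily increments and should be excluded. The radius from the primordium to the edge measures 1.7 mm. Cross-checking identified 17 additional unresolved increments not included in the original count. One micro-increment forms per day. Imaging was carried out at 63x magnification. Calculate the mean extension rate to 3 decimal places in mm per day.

True micro-increment count = 327 − 15 + 17 = 329.
1.7 mm over 329 days gives 1.7 / 329 ≈ 0.005 mm per day.

0.005 mm per day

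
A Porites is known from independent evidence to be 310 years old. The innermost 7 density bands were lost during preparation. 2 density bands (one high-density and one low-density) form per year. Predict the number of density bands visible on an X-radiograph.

Expected density bands: 310 × 2 = 620.
Less the 7 uncaptured density bands: 620 − 7 = 613.

613 density bands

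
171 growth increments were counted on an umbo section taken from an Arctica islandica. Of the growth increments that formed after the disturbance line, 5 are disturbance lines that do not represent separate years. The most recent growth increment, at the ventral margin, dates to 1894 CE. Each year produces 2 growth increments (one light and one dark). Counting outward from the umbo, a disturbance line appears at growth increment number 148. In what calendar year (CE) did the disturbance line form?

1885 CE

The disturbance line sits at growth increment 148 from the umbo, so 171 − 148 = 23 growth increments formed after it.
23 − 5 false = 18 true growth increments after the disturbance line.
With 2 growth increments per year, 18 / 2 = 9 years.
1894 − 9 = 1885 CE.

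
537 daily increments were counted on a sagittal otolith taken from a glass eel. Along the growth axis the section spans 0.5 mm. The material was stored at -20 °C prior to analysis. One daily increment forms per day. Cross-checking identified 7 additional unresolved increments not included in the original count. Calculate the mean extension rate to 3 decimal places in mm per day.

0.001 mm per day

True daily increment count = 537 + 7 = 544.
0.5 mm over 544 days gives 0.5 / 544 ≈ 0.001 mm per day.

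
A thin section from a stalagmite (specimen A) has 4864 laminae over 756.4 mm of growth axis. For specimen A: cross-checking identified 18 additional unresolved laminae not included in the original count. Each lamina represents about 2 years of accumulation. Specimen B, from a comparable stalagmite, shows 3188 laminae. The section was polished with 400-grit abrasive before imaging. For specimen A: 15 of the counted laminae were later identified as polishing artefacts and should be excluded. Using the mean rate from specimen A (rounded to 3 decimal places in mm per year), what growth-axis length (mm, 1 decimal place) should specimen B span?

497.3 mm

Specimen A: adjusted count: 4864 − 15 + 18 = 4867 laminae.
Specimen A: at 2 years per lamina, 4867 × 2 = 9734 years.
A: Mean rate = 756.4 mm / 9734 years ≈ 0.078 mm/yr.
Specimen B: 3188 laminae at 2 years each span 3188 × 2 = 6376 years. For B, 0.078 mm/year × 6376 years = 497.3 mm.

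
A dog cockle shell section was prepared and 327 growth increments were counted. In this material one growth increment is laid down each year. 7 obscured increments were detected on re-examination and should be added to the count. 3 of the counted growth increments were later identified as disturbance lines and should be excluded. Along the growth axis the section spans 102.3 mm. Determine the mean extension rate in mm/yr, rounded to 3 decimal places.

After corrections the count is 327 − 3 + 7 = 331 growth increments.
102.3 mm over 331 years gives 102.3 / 331 ≈ 0.309 mm/yr.

0.309 mm/yr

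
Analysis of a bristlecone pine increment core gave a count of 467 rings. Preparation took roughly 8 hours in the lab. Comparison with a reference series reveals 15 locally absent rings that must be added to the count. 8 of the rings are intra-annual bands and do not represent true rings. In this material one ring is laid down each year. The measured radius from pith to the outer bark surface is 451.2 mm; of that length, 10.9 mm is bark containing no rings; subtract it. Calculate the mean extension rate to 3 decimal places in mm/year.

Adjusted count: 467 − 8 + 15 = 474 rings.
Removing the 10.9 mm offcut leaves 451.2 − 10.9 = 440.3 mm.
Extension rate ≈ 440.3 / 474 = 0.929 mm/year.

0.929 mm/year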